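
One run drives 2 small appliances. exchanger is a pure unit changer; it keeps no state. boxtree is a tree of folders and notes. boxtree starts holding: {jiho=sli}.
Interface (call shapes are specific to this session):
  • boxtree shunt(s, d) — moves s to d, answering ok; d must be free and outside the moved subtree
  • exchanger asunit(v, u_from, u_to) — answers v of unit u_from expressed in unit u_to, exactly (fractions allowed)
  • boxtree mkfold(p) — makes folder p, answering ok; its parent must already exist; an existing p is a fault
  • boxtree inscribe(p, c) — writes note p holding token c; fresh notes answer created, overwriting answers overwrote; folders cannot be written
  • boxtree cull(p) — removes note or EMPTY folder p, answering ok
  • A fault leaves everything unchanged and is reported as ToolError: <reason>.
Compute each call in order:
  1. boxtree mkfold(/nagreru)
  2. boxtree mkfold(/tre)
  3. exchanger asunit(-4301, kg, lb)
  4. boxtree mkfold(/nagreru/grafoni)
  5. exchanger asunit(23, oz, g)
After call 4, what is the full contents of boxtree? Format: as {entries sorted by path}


Answer: {jiho=sli, nagreru/, nagreru/grafoni/, tre/}

Derivation:
Act: boxtree mkfold[p: /nagreru]
Obs: ok
Act: boxtree mkfold[p: /tre]
Obs: ok
Act: exchanger asunit[v: -4301; u_from: kg; u_to: lb]
Obs: -39100000000/4123567
Act: boxtree mkfold[p: /nagreru/grafoni]
Obs: ok
Act: exchanger asunit[v: 23; u_from: oz; u_to: g]
Obs: 1043262451/1600000


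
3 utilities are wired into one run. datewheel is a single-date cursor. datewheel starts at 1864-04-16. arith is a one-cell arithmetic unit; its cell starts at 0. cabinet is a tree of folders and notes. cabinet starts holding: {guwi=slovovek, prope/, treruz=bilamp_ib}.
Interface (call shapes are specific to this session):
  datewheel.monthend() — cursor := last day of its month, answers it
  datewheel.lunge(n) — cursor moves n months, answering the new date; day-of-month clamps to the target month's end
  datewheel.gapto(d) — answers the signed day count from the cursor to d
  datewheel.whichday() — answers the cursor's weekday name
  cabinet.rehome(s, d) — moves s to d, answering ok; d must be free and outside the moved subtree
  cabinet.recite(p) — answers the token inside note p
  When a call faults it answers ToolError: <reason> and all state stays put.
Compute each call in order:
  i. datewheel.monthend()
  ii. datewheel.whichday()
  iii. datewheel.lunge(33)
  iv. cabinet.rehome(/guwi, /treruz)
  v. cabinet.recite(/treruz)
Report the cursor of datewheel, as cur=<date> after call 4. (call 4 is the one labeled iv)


Answer: cur=1867-01-30

Derivation:
·→ datewheel.monthend()
·← 1864-04-30
·→ datewheel.whichday()
·← Saturday
·→ datewheel.lunge(33)
·← 1867-01-30
·→ cabinet.rehome(/guwi, /treruz)
·← ToolError: exists
·→ cabinet.recite(/treruz)
·← bilamp_ib


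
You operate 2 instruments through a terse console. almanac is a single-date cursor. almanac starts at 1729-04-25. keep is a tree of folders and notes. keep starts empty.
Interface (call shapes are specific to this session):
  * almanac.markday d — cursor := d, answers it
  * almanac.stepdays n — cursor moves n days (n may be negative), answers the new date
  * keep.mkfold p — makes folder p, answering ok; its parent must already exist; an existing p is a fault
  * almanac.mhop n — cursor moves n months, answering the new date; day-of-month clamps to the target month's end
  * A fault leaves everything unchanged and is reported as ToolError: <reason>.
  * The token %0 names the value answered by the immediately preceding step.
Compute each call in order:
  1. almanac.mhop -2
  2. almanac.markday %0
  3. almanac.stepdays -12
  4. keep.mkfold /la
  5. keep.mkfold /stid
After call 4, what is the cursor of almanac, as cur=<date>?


Answer: cur=1729-02-13

Derivation:
I try mhop passing n→-2, which returns 1729-02-25.
I run markday passing d→%0, and observe 1729-02-25.
I invoke stepdays passing n→-12, and get 1729-02-13.
I run mkfold passing p→/la, yielding ok.
Now I run mkfold passing p→/stid, → ok.


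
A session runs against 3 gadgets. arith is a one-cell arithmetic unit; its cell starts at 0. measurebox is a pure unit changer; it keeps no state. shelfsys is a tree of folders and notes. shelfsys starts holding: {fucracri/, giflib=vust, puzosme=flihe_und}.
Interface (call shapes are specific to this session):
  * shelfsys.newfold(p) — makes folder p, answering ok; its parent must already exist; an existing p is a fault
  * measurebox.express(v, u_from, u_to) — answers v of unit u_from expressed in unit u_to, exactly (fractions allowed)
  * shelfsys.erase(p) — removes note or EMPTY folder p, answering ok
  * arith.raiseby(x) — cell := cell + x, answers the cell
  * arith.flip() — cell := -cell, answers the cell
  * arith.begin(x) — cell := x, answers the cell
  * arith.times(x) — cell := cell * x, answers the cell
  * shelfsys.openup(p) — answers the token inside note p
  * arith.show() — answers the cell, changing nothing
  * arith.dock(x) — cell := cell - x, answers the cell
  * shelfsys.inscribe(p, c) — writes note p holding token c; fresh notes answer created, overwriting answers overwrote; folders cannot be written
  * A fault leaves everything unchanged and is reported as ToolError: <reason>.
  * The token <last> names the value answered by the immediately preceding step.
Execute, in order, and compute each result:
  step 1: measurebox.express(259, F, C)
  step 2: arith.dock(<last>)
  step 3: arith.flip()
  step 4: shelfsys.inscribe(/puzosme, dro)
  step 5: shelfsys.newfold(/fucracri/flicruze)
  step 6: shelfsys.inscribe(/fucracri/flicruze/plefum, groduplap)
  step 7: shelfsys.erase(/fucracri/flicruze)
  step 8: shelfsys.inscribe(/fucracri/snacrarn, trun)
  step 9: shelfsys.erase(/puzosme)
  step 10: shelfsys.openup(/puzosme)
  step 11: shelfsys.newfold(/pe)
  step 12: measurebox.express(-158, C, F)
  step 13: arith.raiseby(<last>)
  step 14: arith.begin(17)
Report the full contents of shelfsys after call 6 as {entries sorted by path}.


;; 1. express(v: 259, u_from: F, u_to: C) == 1135/9
;; 2. dock(x: <last>) == -1135/9
;; 3. flip() == 1135/9
;; 4. inscribe(p: /puzosme, c: dro) == overwrote
;; 5. newfold(p: /fucracri/flicruze) == ok
;; 6. inscribe(p: /fucracri/flicruze/plefum, c: groduplap) == created
;; 7. erase(p: /fucracri/flicruze) == ToolError: not empty
;; 8. inscribe(p: /fucracri/snacrarn, c: trun) == created
;; 9. erase(p: /puzosme) == ok
;; 10. openup(p: /puzosme) == ToolError: not found
;; 11. newfold(p: /pe) == ok
;; 12. express(v: -158, u_from: C, u_to: F) == -1262/5
;; 13. raiseby(x: <last>) == -5683/45
;; 14. begin(x: 17) == 17

Answer: {fucracri/, fucracri/flicruze/, fucracri/flicruze/plefum=groduplap, giflib=vust, puzosme=dro}


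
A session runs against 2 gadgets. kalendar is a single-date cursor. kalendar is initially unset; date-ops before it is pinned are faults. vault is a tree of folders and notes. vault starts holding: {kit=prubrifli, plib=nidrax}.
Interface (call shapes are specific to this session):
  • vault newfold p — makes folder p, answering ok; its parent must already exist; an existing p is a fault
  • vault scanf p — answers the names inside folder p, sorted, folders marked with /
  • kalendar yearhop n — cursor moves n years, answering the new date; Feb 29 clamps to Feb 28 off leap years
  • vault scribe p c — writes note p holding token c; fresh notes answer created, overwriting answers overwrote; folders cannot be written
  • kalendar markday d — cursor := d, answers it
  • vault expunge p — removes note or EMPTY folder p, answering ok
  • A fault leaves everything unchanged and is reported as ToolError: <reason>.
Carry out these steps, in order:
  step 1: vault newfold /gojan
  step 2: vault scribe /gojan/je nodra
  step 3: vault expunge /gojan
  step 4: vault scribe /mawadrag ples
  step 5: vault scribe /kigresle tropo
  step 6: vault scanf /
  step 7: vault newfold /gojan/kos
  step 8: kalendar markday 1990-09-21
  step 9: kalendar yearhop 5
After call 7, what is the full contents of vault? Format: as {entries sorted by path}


Using vault newfold(p='/gojan'), — result: ok.
I try vault scribe(p='/gojan/je', c='nodra'), and see created.
Invoking vault expunge(p='/gojan'), → ToolError: not empty.
I use vault scribe(p='/mawadrag', c='ples'), and see created.
I call vault scribe(p='/kigresle', c='tropo'), which returns created.
Calling vault scanf(p='/'), yielding [gojan/, kigresle, kit, mawadrag, plib].
Next I call vault newfold(p='/gojan/kos'), — result: ok.
I invoke kalendar markday(d='1990-09-21'), and observe 1990-09-21.
I run kalendar yearhop(n='5'), and observe 1995-09-21.

Answer: {gojan/, gojan/je=nodra, gojan/kos/, kigresle=tropo, kit=prubrifli, mawadrag=ples, plib=nidrax}


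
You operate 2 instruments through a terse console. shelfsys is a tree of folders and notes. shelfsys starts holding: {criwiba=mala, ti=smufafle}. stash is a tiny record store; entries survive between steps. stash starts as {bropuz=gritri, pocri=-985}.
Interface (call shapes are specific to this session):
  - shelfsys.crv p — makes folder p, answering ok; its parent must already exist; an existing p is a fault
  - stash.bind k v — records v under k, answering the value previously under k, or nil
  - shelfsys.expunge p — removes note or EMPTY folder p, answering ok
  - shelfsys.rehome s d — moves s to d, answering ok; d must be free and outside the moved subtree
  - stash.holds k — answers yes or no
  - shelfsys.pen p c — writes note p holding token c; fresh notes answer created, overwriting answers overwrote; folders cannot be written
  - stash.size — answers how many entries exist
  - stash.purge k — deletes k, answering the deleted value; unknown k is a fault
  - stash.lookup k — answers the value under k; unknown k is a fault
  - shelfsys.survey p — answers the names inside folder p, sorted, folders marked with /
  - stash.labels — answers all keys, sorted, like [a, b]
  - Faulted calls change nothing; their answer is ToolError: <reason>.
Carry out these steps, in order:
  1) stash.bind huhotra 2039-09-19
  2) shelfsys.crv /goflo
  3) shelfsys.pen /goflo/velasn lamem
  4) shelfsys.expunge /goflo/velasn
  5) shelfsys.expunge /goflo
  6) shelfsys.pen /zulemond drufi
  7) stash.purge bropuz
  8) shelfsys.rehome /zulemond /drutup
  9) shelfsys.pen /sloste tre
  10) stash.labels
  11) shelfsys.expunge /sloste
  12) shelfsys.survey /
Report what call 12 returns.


CALL bind[k=huhotra; v=2039-09-19]
RET  nil
CALL crv[p=/goflo]
RET  ok
CALL pen[p=/goflo/velasn; c=lamem]
RET  created
CALL expunge[p=/goflo/velasn]
RET  ok
CALL expunge[p=/goflo]
RET  ok
CALL pen[p=/zulemond; c=drufi]
RET  created
CALL purge[k=bropuz]
RET  gritri
CALL rehome[s=/zulemond; d=/drutup]
RET  ok
CALL pen[p=/sloste; c=tre]
RET  created
CALL labels[]
RET  [huhotra, pocri]
CALL expunge[p=/sloste]
RET  ok
CALL survey[p=/]
RET  [criwiba, drutup, ti]

Answer: [criwiba, drutup, ti]


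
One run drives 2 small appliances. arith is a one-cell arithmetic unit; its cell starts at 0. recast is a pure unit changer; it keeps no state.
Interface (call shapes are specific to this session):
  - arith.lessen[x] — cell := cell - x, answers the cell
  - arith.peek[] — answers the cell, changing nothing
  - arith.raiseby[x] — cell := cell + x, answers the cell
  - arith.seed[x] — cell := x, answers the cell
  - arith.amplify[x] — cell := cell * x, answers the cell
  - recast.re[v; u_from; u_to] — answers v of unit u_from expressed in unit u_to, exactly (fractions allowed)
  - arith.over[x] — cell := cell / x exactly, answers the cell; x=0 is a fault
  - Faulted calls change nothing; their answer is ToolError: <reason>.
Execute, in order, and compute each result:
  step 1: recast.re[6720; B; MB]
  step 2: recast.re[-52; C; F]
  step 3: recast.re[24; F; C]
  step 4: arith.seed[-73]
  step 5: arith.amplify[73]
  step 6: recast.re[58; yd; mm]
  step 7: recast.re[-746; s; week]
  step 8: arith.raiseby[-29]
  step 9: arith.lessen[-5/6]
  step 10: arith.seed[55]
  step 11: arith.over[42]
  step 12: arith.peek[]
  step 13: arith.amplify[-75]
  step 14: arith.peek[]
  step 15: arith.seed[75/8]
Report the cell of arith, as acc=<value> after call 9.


# recast.re(v='6720', u_from='B', u_to='MB') == 21/3125
# recast.re(v='-52', u_from='C', u_to='F') == -308/5
# recast.re(v='24', u_from='F', u_to='C') == -40/9
# arith.seed(x='-73') == -73
# arith.amplify(x='73') == -5329
# recast.re(v='58', u_from='yd', u_to='mm') == 265176/5
# recast.re(v='-746', u_from='s', u_to='week') == -373/302400
# arith.raiseby(x='-29') == -5358
# arith.lessen(x='-5/6') == -32143/6
# arith.seed(x='55') == 55
# arith.over(x='42') == 55/42
# arith.peek() == 55/42
# arith.amplify(x='-75') == -1375/14
# arith.peek() == -1375/14
# arith.seed(x='75/8') == 75/8

Answer: acc=-32143/6


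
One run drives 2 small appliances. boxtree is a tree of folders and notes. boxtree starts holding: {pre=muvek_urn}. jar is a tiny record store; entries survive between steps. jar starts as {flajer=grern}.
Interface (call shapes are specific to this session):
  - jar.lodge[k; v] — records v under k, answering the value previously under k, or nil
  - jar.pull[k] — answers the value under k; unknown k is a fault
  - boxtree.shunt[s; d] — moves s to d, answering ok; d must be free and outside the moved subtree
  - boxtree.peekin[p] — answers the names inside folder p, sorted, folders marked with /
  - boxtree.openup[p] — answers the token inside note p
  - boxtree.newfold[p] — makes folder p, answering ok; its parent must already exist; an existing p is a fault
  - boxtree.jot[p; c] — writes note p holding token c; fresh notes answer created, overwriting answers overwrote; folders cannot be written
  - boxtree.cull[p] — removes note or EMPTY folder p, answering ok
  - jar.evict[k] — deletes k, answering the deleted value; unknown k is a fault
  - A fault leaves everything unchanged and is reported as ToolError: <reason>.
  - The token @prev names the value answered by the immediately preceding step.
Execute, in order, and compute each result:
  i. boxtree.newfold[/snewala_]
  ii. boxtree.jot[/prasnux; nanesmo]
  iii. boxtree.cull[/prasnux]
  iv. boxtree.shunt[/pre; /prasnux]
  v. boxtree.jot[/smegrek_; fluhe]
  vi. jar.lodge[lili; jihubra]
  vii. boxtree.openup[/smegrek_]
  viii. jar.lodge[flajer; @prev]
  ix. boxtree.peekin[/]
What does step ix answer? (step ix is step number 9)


~$ boxtree.newfold p=/snewala_
= ok
~$ boxtree.jot p=/prasnux c=nanesmo
= created
~$ boxtree.cull p=/prasnux
= ok
~$ boxtree.shunt s=/pre d=/prasnux
= ok
~$ boxtree.jot p=/smegrek_ c=fluhe
= created
~$ jar.lodge k=lili v=jihubra
= nil
~$ boxtree.openup p=/smegrek_
= fluhe
~$ jar.lodge k=flajer v=@prev
= grern
~$ boxtree.peekin p=/
= [prasnux, smegrek_, snewala_/]

Answer: [prasnux, smegrek_, snewala_/]


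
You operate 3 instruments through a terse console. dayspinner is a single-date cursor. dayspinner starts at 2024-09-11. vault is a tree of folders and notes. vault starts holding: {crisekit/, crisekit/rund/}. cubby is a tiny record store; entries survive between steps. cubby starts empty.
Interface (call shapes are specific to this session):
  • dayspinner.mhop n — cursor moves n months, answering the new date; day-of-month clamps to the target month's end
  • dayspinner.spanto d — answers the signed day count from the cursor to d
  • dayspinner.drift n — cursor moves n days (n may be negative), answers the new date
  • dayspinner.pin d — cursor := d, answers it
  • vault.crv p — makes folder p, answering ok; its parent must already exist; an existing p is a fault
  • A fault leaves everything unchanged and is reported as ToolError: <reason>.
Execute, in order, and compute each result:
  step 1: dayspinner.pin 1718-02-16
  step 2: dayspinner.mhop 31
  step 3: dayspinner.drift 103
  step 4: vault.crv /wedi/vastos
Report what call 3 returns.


Calling dayspinner.pin with d='1718-02-16', yielding 1718-02-16.
I invoke dayspinner.mhop with n='31', — result: 1720-09-16.
I try dayspinner.drift with n='103', — result: 1720-12-28.
Then vault.crv with p='/wedi/vastos', which returns ToolError: no parent.

Answer: 1720-12-28


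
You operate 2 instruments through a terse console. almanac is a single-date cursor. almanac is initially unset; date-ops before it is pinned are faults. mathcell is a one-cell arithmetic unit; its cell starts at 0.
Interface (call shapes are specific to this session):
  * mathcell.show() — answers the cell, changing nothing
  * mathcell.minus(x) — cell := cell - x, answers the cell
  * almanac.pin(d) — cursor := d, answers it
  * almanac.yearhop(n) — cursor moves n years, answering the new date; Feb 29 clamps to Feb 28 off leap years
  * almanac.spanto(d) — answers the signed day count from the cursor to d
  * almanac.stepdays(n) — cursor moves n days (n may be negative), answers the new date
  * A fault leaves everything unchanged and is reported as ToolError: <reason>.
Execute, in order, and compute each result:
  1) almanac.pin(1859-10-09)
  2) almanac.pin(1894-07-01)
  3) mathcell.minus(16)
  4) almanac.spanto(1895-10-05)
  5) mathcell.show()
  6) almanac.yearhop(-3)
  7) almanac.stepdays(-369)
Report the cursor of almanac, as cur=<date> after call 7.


Answer: cur=1890-06-27

Derivation:
> almanac.pin 1859-10-09
:: 1859-10-09
> almanac.pin 1894-07-01
:: 1894-07-01
> mathcell.minus 16
:: -16
> almanac.spanto 1895-10-05
:: 461
> mathcell.show
:: -16
> almanac.yearhop -3
:: 1891-07-01
> almanac.stepdays -369
:: 1890-06-27


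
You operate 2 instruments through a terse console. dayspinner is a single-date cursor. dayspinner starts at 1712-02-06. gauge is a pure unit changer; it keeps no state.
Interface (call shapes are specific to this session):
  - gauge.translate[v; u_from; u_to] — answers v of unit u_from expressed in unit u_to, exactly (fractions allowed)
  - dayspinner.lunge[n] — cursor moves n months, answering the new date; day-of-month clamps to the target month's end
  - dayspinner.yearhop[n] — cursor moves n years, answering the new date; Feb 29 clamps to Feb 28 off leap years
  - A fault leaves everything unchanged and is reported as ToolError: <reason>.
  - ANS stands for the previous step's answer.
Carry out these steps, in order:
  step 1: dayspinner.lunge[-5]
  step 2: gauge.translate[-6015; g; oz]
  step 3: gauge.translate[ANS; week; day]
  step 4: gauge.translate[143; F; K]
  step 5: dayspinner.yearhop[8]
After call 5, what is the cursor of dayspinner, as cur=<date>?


Answer: cur=1719-09-06

Derivation:
# dayspinner.lunge(-5) == 1711-09-06
# gauge.translate(-6015, g, oz) == -9624000000/45359237
# gauge.translate(ANS, week, day) == -9624000000/6479891
# gauge.translate(143, F, K) == 20089/60
# dayspinner.yearhop(8) == 1719-09-06


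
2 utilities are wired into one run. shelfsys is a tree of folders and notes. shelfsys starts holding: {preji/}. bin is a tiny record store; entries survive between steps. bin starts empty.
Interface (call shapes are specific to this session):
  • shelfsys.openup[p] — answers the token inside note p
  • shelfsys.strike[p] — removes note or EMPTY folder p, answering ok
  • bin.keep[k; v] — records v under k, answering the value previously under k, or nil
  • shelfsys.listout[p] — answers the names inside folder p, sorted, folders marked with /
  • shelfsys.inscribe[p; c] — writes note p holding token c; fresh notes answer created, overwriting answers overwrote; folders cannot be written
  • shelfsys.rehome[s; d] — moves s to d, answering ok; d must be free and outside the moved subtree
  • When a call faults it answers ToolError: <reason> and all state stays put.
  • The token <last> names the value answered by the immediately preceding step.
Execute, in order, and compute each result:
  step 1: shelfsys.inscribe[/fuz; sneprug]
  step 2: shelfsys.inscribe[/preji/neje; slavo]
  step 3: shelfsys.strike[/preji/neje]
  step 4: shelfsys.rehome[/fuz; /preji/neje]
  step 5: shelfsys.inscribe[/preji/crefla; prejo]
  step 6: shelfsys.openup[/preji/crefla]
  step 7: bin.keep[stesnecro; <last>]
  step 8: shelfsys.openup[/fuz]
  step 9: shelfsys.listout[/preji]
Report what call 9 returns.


Answer: [crefla, neje]

Derivation:
-- inscribe(/fuz, sneprug) -> created
-- inscribe(/preji/neje, slavo) -> created
-- strike(/preji/neje) -> ok
-- rehome(/fuz, /preji/neje) -> ok
-- inscribe(/preji/crefla, prejo) -> created
-- openup(/preji/crefla) -> prejo
-- keep(stesnecro, <last>) -> nil
-- openup(/fuz) -> ToolError: not found
-- listout(/preji) -> [crefla, neje]


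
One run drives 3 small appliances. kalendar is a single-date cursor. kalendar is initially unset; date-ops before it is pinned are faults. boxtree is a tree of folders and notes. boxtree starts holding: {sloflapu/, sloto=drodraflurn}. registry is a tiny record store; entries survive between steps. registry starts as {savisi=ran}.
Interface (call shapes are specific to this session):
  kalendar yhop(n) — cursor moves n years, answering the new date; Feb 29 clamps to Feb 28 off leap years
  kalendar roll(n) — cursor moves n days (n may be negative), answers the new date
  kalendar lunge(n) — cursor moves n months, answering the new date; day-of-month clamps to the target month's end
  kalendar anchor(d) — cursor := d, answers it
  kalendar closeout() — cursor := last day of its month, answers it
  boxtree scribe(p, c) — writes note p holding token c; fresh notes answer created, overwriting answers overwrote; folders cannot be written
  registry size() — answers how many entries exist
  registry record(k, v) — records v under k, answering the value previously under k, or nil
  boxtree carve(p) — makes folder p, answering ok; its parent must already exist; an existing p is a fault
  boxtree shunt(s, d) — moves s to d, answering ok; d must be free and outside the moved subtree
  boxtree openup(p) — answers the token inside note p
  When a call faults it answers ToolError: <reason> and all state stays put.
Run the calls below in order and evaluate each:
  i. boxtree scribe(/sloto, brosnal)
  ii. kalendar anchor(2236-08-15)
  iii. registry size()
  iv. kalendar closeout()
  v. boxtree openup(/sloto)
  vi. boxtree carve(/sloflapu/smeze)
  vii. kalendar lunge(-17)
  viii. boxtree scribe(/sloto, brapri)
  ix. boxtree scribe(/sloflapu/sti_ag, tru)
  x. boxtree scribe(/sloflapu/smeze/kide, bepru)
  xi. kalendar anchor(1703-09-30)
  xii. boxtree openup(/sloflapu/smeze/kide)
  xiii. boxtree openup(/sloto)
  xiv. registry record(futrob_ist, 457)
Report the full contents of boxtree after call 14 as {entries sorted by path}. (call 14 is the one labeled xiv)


Answer: {sloflapu/, sloflapu/smeze/, sloflapu/smeze/kide=bepru, sloflapu/sti_ag=tru, sloto=brapri}

Derivation:
Act: boxtree scribe[p→/sloto; c→brosnal]
Obs: overwrote
Act: kalendar anchor[d→2236-08-15]
Obs: 2236-08-15
Act: registry size[]
Obs: 1
Act: kalendar closeout[]
Obs: 2236-08-31
Act: boxtree openup[p→/sloto]
Obs: brosnal
Act: boxtree carve[p→/sloflapu/smeze]
Obs: ok
Act: kalendar lunge[n→-17]
Obs: 2235-03-31
Act: boxtree scribe[p→/sloto; c→brapri]
Obs: overwrote
Act: boxtree scribe[p→/sloflapu/sti_ag; c→tru]
Obs: created
Act: boxtree scribe[p→/sloflapu/smeze/kide; c→bepru]
Obs: created
Act: kalendar anchor[d→1703-09-30]
Obs: 1703-09-30
Act: boxtree openup[p→/sloflapu/smeze/kide]
Obs: bepru
Act: boxtree openup[p→/sloto]
Obs: brapri
Act: registry record[k→futrob_ist; v→457]
Obs: nil


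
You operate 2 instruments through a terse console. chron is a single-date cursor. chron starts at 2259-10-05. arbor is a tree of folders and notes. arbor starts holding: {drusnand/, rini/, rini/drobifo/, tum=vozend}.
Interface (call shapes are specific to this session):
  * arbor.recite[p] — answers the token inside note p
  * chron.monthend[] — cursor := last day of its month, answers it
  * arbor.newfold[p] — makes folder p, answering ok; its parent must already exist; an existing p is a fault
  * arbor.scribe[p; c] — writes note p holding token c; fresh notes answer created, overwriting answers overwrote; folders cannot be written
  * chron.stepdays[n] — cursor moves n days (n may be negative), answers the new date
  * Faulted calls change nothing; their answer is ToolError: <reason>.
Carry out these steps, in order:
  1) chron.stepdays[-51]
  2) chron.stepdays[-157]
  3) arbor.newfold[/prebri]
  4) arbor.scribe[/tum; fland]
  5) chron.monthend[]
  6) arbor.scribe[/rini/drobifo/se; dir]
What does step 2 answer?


Step: chron.stepdays[n='-51']
Result: 2259-08-15
Step: chron.stepdays[n='-157']
Result: 2259-03-11
Step: arbor.newfold[p='/prebri']
Result: ok
Step: arbor.scribe[p='/tum'; c='fland']
Result: overwrote
Step: chron.monthend[]
Result: 2259-03-31
Step: arbor.scribe[p='/rini/drobifo/se'; c='dir']
Result: created

Answer: 2259-03-11


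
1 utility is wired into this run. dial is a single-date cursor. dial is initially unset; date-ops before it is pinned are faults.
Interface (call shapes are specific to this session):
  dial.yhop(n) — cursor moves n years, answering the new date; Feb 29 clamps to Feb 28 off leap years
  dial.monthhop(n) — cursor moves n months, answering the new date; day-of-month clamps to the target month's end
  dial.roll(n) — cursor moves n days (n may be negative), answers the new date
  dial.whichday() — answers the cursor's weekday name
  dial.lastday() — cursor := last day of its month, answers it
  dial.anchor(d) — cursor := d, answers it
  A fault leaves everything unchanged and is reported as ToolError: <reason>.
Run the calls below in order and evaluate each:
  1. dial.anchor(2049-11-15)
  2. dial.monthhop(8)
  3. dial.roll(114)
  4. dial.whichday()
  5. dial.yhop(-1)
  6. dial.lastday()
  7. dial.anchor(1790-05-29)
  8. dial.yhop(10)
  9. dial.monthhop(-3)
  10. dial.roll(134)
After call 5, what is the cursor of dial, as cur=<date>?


Answer: cur=2049-11-06

Derivation:
Invoking dial.anchor passing d→2049-11-15, and see 2049-11-15.
I call dial.monthhop passing n→8, — result: 2050-07-15.
Calling dial.roll passing n→114, yielding 2050-11-06.
I run dial.whichday, and get Sunday.
I run dial.yhop passing n→-1, — result: 2049-11-06.
Then dial.lastday, and get 2049-11-30.
Using dial.anchor passing d→1790-05-29, and get 1790-05-29.
Using dial.yhop passing n→10, yielding 1800-05-29.
Next I call dial.monthhop passing n→-3, → 1800-02-28.
Using dial.roll passing n→134, giving 1800-07-12.


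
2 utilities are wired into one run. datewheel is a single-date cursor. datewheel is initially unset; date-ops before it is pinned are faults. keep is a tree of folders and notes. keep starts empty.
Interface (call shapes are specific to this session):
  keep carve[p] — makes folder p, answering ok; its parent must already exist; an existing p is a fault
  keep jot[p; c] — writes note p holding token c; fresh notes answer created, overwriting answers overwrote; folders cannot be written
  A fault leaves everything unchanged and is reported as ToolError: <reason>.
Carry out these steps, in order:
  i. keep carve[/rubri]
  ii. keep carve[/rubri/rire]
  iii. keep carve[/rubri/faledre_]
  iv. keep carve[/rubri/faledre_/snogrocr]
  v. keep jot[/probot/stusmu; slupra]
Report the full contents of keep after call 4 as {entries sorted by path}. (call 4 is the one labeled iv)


Answer: {rubri/, rubri/faledre_/, rubri/faledre_/snogrocr/, rubri/rire/}

Derivation:
-- keep carve(p→/rubri) == ok
-- keep carve(p→/rubri/rire) == ok
-- keep carve(p→/rubri/faledre_) == ok
-- keep carve(p→/rubri/faledre_/snogrocr) == ok
-- keep jot(p→/probot/stusmu, c→slupra) == ToolError: no parent


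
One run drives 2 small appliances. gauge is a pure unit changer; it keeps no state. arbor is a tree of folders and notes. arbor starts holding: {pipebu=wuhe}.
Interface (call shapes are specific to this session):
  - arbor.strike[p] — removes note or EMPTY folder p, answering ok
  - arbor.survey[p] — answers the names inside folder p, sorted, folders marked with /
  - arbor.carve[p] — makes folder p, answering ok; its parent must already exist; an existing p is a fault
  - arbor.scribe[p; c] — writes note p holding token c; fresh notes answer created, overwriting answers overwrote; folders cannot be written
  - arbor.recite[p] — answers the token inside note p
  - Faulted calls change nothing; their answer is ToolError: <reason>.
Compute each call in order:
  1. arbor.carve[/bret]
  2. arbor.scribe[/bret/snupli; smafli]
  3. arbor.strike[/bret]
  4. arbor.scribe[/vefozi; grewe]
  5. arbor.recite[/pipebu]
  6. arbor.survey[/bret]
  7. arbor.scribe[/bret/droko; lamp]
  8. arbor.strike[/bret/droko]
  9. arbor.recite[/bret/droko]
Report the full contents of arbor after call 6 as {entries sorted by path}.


-> carve(p: /bret)
<- ok
-> scribe(p: /bret/snupli, c: smafli)
<- created
-> strike(p: /bret)
<- ToolError: not empty
-> scribe(p: /vefozi, c: grewe)
<- created
-> recite(p: /pipebu)
<- wuhe
-> survey(p: /bret)
<- [snupli]
-> scribe(p: /bret/droko, c: lamp)
<- created
-> strike(p: /bret/droko)
<- ok
-> recite(p: /bret/droko)
<- ToolError: not found

Answer: {bret/, bret/snupli=smafli, pipebu=wuhe, vefozi=grewe}


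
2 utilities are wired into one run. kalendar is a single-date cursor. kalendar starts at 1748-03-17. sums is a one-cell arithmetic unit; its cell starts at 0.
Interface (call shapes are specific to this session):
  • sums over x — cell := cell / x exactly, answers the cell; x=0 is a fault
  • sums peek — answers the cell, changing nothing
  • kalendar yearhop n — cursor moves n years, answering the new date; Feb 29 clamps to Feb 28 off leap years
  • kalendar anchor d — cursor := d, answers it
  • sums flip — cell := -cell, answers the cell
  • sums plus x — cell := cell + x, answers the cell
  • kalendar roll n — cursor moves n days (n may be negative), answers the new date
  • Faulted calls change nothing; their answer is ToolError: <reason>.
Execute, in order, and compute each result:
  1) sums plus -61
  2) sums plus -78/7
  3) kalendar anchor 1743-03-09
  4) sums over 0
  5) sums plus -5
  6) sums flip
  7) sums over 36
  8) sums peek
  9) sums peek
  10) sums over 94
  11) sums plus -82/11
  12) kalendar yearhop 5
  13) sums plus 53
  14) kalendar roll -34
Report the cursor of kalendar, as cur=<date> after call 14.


Answer: cur=1748-02-04

Derivation:
! sums plus(x=-61) => -61
! sums plus(x=-78/7) => -505/7
! kalendar anchor(d=1743-03-09) => 1743-03-09
! sums over(x=0) => ToolError: division by zero
! sums plus(x=-5) => -540/7
! sums flip() => 540/7
! sums over(x=36) => 15/7
! sums peek() => 15/7
! sums peek() => 15/7
! sums over(x=94) => 15/658
! sums plus(x=-82/11) => -53791/7238
! kalendar yearhop(n=5) => 1748-03-09
! sums plus(x=53) => 329823/7238
! kalendar roll(n=-34) => 1748-02-04


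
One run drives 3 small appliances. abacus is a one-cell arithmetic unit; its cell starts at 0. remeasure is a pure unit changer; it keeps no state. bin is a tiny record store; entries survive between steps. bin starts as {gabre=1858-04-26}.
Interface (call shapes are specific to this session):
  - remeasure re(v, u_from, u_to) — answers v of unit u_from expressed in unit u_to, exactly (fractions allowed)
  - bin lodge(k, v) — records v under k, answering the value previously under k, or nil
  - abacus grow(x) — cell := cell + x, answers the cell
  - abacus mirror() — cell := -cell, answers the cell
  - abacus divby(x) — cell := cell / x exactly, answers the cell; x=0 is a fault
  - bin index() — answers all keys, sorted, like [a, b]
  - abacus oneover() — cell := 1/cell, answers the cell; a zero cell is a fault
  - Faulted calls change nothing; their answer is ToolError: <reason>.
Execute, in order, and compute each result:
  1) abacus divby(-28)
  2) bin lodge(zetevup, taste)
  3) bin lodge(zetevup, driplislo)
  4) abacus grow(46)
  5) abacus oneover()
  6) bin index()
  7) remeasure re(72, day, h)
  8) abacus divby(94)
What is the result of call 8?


CALL abacus divby[x: -28]
RET  0
CALL bin lodge[k: zetevup; v: taste]
RET  nil
CALL bin lodge[k: zetevup; v: driplislo]
RET  taste
CALL abacus grow[x: 46]
RET  46
CALL abacus oneover[]
RET  1/46
CALL bin index[]
RET  [gabre, zetevup]
CALL remeasure re[v: 72; u_from: day; u_to: h]
RET  1728
CALL abacus divby[x: 94]
RET  1/4324

Answer: 1/4324


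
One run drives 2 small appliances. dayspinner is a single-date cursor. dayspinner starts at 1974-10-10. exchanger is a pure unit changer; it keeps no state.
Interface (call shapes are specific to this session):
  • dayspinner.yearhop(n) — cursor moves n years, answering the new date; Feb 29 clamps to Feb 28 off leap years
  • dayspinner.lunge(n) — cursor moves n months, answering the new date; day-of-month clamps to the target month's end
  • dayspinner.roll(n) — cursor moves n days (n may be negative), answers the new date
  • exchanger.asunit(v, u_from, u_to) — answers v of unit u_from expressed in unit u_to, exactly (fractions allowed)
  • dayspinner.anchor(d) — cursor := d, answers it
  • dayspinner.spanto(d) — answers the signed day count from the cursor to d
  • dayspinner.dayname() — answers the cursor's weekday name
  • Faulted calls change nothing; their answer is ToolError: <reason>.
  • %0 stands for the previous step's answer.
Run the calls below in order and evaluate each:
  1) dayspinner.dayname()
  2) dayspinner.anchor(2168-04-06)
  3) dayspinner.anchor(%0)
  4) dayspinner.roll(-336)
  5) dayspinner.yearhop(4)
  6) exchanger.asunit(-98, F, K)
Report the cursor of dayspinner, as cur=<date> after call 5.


[in] dayspinner.dayname
[out] Thursday
[in] dayspinner.anchor d: 2168-04-06
[out] 2168-04-06
[in] dayspinner.anchor d: %0
[out] 2168-04-06
[in] dayspinner.roll n: -336
[out] 2167-05-06
[in] dayspinner.yearhop n: 4
[out] 2171-05-06
[in] exchanger.asunit v: -98 u_from: F u_to: K
[out] 36167/180

Answer: cur=2171-05-06


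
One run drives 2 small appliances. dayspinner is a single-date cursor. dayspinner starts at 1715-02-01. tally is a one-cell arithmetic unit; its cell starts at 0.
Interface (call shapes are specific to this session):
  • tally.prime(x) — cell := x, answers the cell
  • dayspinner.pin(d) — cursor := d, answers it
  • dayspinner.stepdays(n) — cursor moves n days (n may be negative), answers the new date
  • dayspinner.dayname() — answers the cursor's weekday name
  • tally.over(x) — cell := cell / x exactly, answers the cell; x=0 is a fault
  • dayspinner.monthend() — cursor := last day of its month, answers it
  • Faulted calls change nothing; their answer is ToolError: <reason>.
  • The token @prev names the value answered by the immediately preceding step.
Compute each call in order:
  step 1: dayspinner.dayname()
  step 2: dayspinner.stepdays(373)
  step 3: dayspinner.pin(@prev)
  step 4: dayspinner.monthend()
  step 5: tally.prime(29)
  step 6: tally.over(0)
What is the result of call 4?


·→ dayname()
·← Friday
·→ stepdays(n→373)
·← 1716-02-09
·→ pin(d→@prev)
·← 1716-02-09
·→ monthend()
·← 1716-02-29
·→ prime(x→29)
·← 29
·→ over(x→0)
·← ToolError: division by zero

Answer: 1716-02-29


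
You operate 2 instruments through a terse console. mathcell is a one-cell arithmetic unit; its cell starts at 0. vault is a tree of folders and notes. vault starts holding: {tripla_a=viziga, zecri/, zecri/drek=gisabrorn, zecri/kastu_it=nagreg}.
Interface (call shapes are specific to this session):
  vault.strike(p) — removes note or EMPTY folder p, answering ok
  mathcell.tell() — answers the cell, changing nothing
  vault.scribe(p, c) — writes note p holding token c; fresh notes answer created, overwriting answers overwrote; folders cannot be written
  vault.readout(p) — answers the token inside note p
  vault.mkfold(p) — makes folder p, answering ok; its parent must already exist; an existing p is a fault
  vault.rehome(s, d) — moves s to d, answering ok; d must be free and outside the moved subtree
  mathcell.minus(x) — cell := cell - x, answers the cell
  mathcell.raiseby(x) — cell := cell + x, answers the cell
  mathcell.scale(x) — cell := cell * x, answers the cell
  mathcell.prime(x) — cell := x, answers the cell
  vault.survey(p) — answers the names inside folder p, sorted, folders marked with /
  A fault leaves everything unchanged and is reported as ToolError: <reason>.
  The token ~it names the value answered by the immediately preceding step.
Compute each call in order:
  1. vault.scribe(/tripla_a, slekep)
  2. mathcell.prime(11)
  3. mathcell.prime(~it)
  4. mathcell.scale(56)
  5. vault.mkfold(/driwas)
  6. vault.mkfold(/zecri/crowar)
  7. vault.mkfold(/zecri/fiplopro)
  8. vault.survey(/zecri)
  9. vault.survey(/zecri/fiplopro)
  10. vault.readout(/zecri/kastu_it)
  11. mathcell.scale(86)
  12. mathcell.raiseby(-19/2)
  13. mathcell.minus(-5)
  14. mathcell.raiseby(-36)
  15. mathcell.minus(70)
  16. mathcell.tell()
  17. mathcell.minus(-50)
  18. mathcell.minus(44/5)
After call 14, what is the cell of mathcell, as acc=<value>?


Step: scribe[/tripla_a; slekep]
Result: overwrote
Step: prime[11]
Result: 11
Step: prime[~it]
Result: 11
Step: scale[56]
Result: 616
Step: mkfold[/driwas]
Result: ok
Step: mkfold[/zecri/crowar]
Result: ok
Step: mkfold[/zecri/fiplopro]
Result: ok
Step: survey[/zecri]
Result: [crowar/, drek, fiplopro/, kastu_it]
Step: survey[/zecri/fiplopro]
Result: []
Step: readout[/zecri/kastu_it]
Result: nagreg
Step: scale[86]
Result: 52976
Step: raiseby[-19/2]
Result: 105933/2
Step: minus[-5]
Result: 105943/2
Step: raiseby[-36]
Result: 105871/2
Step: minus[70]
Result: 105731/2
Step: tell[]
Result: 105731/2
Step: minus[-50]
Result: 105831/2
Step: minus[44/5]
Result: 529067/10

Answer: acc=105871/2


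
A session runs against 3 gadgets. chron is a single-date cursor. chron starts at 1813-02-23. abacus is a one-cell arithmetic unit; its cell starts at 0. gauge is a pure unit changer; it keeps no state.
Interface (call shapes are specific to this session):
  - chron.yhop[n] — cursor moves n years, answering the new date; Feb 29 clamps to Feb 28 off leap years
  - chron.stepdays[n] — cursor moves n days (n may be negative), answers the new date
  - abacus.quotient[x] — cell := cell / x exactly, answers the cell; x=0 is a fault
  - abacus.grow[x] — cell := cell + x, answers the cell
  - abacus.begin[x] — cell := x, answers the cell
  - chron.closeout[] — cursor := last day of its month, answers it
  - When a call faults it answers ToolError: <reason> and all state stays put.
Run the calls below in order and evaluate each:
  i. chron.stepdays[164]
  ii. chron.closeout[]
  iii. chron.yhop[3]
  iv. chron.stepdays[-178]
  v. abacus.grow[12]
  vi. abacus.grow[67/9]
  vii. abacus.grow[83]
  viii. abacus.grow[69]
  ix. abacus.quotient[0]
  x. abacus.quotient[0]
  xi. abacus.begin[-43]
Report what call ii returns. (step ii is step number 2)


Answer: 1813-08-31

Derivation:
>> chron.stepdays(n='164')
<< 1813-08-06
>> chron.closeout()
<< 1813-08-31
>> chron.yhop(n='3')
<< 1816-08-31
>> chron.stepdays(n='-178')
<< 1816-03-06
>> abacus.grow(x='12')
<< 12
>> abacus.grow(x='67/9')
<< 175/9
>> abacus.grow(x='83')
<< 922/9
>> abacus.grow(x='69')
<< 1543/9
>> abacus.quotient(x='0')
<< ToolError: division by zero
>> abacus.quotient(x='0')
<< ToolError: division by zero
>> abacus.begin(x='-43')
<< -43


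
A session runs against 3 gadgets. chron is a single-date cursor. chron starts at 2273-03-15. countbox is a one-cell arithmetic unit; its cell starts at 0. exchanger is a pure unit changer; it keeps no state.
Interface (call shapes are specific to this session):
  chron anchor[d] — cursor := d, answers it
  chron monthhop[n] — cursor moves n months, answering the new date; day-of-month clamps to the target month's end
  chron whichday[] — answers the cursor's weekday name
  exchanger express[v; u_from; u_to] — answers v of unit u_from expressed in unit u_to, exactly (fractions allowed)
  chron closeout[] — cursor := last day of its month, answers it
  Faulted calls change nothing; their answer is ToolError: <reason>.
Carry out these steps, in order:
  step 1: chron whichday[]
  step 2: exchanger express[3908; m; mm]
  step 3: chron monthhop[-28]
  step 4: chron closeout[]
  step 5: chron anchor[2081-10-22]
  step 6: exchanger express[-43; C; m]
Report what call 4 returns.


Then chron whichday, and get Saturday.
I invoke exchanger express with v=3908, u_from=m, u_to=mm, yielding 3908000.
Using chron monthhop with n=-28, — result: 2270-11-15.
Using chron closeout, giving 2270-11-30.
I run chron anchor with d=2081-10-22, which returns 2081-10-22.
Invoking exchanger express with v=-43, u_from=C, u_to=m, yielding ToolError: incompatible units.

Answer: 2270-11-30
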